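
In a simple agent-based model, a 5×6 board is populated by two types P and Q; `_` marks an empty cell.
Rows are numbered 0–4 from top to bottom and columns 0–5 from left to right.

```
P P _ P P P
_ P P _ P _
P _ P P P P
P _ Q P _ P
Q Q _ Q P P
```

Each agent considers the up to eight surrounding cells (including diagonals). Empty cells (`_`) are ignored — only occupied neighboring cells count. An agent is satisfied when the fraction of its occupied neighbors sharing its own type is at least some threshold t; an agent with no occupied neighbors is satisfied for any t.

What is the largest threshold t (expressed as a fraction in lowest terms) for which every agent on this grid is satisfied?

(0,0)P 2/2
(0,1)P 3/3
(0,3)P 3/3
(0,4)P 3/3
(0,5)P 2/2
(1,1)P 5/5
(1,2)P 5/5
(1,4)P 6/6
(2,0)P 2/2
(2,2)P 4/5
(2,3)P 5/6
(2,4)P 5/5
(2,5)P 3/3
(3,0)P 1/3
(3,2)Q 2/5
(3,3)P 4/6
(3,5)P 4/4
(4,0)Q 1/2
(4,1)Q 2/3
(4,3)Q 1/3
(4,4)P 3/4
(4,5)P 2/2
The smallest same-type fraction is 1/3 at (3,0), which reduces to 1/3. Any threshold above that leaves this agent unsatisfied.

1/3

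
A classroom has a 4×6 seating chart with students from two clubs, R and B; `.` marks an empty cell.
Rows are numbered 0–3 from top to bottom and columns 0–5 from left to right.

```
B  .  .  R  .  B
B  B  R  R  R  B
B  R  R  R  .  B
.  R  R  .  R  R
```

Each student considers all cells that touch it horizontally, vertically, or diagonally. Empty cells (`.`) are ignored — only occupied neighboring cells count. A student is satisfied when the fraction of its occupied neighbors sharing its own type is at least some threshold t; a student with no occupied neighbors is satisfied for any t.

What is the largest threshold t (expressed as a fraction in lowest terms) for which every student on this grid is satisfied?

1/4

(0,0)B 2/2
(0,3)R 3/3
(0,5)B 1/2
(1,0)B 3/4
(1,1)B 3/6
(1,2)R 5/6
(1,3)R 5/5
(1,4)R 3/6
(1,5)B 2/3
(2,0)B 2/4
(2,1)R 4/7
(2,2)R 6/7
(2,3)R 6/6
(2,5)B 1/4
(3,1)R 3/4
(3,2)R 4/4
(3,4)R 2/3
(3,5)R 1/2
The smallest same-type fraction is 1/4 at (2,5), which reduces to 1/4. Any threshold above that leaves this student unsatisfied.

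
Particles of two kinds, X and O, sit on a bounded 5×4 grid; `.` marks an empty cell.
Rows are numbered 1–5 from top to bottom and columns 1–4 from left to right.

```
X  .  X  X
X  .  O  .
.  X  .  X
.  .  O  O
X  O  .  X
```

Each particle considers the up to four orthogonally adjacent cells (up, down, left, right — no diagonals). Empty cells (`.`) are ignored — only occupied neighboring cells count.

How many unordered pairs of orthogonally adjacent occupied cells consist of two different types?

4

Scan each occupied cell's neighbors to the right and below so each pair is counted once.
Row 1: X(1,1)–X(2,1)= X(1,3)–X(1,4)= X(1,3)–O(2,3)≠  → 1/3 unlike.
Row 3: X(3,4)–O(4,4)≠  → 1/1 unlike.
Row 4: O(4,3)–O(4,4)= O(4,4)–X(5,4)≠  → 1/2 unlike.
Row 5: X(5,1)–O(5,2)≠  → 1/1 unlike.
Total adjacent occupied pairs: 7; unlike-type pairs: 4.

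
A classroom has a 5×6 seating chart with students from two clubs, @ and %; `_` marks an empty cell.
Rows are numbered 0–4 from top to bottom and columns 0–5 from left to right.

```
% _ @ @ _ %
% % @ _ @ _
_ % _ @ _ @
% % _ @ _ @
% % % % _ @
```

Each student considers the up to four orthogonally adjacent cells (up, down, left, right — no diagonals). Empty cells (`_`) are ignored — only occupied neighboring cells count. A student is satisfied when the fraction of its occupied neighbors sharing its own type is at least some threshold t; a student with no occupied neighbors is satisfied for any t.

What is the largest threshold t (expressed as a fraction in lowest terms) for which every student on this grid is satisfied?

Row 0: (0,0)% 1/1 · (0,2)@ 2/2 · (0,3)@ 1/1 · (0,5)% — no occupied neighbors
Row 1: (1,0)% 2/2 · (1,1)% 2/3 · (1,2)@ 1/2 · (1,4)@ — no occupied neighbors
Row 2: (2,1)% 2/2 · (2,3)@ 1/1 · (2,5)@ 1/1
Row 3: (3,0)% 2/2 · (3,1)% 3/3 · (3,3)@ 1/2 · (3,5)@ 2/2
Row 4: (4,0)% 2/2 · (4,1)% 3/3 · (4,2)% 2/2 · (4,3)% 1/2 · (4,5)@ 1/1
The smallest same-type fraction is 1/2 at (1,2), which reduces to 1/2. Any threshold above that leaves this student unsatisfied.

1/2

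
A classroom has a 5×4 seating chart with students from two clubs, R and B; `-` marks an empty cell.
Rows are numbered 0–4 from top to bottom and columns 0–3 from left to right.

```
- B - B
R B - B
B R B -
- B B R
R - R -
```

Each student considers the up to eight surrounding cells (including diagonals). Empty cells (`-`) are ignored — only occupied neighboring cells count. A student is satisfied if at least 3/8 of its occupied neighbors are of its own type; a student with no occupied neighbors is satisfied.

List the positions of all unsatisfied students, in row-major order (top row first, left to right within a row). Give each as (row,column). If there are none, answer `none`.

Row 0: (0,1)B 1/2 ✓ · (0,3)B 1/1 ✓
Row 1: (1,0)R 1/4 ✗ · (1,1)B 3/5 ✓ · (1,3)B 2/2 ✓
Row 2: (2,0)B 2/4 ✓ · (2,1)R 1/6 ✗ · (2,2)B 4/6 ✓
Row 3: (3,1)B 3/6 ✓ · (3,2)B 2/5 ✓ · (3,3)R 1/3 ✗
Row 4: (4,0)R 0/1 ✗ · (4,2)R 1/3 ✗

(1,0), (2,1), (3,3), (4,0), (4,2)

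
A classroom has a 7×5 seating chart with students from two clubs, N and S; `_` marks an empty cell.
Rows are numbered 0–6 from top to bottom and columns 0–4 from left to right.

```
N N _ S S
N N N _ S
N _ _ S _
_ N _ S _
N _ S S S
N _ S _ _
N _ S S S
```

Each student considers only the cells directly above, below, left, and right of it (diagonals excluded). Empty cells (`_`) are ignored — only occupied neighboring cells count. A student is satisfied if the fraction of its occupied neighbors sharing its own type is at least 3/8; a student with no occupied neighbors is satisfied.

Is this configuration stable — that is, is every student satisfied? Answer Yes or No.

Row 0: (0,0)N 2/2 ✓ · (0,1)N 2/2 ✓ · (0,3)S 1/1 ✓ · (0,4)S 2/2 ✓
Row 1: (1,0)N 3/3 ✓ · (1,1)N 3/3 ✓ · (1,2)N 1/1 ✓ · (1,4)S 1/1 ✓
Row 2: (2,0)N 1/1 ✓ · (2,3)S 1/1 ✓
Row 3: (3,1)N 0/0 ✓ · (3,3)S 2/2 ✓
Row 4: (4,0)N 1/1 ✓ · (4,2)S 2/2 ✓ · (4,3)S 3/3 ✓ · (4,4)S 1/1 ✓
Row 5: (5,0)N 2/2 ✓ · (5,2)S 2/2 ✓
Row 6: (6,0)N 1/1 ✓ · (6,2)S 2/2 ✓ · (6,3)S 2/2 ✓ · (6,4)S 1/1 ✓
All meet the threshold, so the configuration is stable.

Yes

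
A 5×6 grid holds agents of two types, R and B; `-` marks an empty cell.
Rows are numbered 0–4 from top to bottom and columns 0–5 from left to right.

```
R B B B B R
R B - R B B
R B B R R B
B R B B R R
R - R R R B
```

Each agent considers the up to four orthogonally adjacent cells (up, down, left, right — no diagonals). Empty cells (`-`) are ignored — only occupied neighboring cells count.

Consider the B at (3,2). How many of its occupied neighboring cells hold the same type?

Occupied neighbors of (3,2): (2,2)=B, (4,2)=R, (3,1)=R, (3,3)=B.
Same type (B): 2 of 4.

2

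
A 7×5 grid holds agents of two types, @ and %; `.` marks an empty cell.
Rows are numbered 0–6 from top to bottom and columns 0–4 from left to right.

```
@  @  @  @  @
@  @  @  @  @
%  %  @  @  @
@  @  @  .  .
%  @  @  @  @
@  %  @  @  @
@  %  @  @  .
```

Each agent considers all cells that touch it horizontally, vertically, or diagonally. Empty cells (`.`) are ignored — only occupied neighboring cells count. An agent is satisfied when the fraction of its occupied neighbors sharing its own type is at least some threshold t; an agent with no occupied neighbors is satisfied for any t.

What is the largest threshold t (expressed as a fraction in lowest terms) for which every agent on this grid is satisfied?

1/8

(0,0)@ 3/3
(0,1)@ 5/5
(0,2)@ 5/5
(0,3)@ 5/5
(0,4)@ 3/3
(1,0)@ 3/5
(1,1)@ 6/8
(1,2)@ 7/8
(1,3)@ 8/8
(1,4)@ 5/5
(2,0)% 1/5
(2,1)% 1/8
(2,2)@ 6/7
(2,3)@ 6/6
(2,4)@ 3/3
(3,0)@ 2/5
(3,1)@ 5/8
(3,2)@ 6/7
(4,0)% 1/5
(4,1)@ 6/8
(4,2)@ 6/7
(4,3)@ 6/6
(4,4)@ 3/3
(5,0)@ 2/5
(5,1)% 2/8
(5,2)@ 6/8
(5,3)@ 7/7
(5,4)@ 4/4
(6,0)@ 1/3
(6,1)% 1/5
(6,2)@ 3/5
(6,3)@ 4/4
The smallest same-type fraction is 1/8 at (2,1), which reduces to 1/8. Any threshold above that leaves this agent unsatisfied.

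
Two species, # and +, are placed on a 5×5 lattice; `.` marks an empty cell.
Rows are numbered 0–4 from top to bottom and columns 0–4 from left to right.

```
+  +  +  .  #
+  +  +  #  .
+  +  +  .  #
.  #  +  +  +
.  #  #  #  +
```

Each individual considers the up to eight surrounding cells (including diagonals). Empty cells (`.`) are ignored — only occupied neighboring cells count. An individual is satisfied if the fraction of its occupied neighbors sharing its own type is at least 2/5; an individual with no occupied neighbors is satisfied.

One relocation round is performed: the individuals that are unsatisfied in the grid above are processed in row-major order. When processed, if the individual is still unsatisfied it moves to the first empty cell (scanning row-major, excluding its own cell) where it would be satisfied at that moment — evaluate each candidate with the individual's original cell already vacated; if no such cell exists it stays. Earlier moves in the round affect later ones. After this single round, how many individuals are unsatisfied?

Initially unsatisfied (in order): (2,4), (3,1), (4,3).
  (2,4) → (0,3).
  (3,1) → (1,4).
  (4,3) → (2,4).
Resulting grid:
+ + + # #
+ + + # #
+ + + . #
. . + + +
. # # . +
Unsatisfied now: (4,2).

1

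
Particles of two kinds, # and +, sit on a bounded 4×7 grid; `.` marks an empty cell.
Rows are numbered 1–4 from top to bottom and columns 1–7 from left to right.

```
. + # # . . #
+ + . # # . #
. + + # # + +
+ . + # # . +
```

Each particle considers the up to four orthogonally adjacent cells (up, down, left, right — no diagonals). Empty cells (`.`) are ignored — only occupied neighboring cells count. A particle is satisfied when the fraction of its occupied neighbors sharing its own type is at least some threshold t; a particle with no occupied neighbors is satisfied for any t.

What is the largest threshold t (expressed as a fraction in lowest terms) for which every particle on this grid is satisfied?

1/2

Row 1: (1,2)+ 1/2 · (1,3)# 1/2 · (1,4)# 2/2 · (1,7)# 1/1
Row 2: (2,1)+ 1/1 · (2,2)+ 3/3 · (2,4)# 3/3 · (2,5)# 2/2 · (2,7)# 1/2
Row 3: (3,2)+ 2/2 · (3,3)+ 2/3 · (3,4)# 3/4 · (3,5)# 3/4 · (3,6)+ 1/2 · (3,7)+ 2/3
Row 4: (4,1)+ — no occupied neighbors · (4,3)+ 1/2 · (4,4)# 2/3 · (4,5)# 2/2 · (4,7)+ 1/1
The smallest same-type fraction is 1/2 at (1,2), which reduces to 1/2. Any threshold above that leaves this particle unsatisfied.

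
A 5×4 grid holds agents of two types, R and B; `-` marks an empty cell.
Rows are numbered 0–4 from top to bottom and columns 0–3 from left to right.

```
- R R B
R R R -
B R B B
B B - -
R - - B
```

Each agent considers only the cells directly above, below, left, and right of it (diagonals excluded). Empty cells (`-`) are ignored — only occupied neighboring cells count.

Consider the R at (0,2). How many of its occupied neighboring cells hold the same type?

2

Occupied neighbors of (0,2): (1,2)=R, (0,1)=R, (0,3)=B.
Same type (R): 2 of 3.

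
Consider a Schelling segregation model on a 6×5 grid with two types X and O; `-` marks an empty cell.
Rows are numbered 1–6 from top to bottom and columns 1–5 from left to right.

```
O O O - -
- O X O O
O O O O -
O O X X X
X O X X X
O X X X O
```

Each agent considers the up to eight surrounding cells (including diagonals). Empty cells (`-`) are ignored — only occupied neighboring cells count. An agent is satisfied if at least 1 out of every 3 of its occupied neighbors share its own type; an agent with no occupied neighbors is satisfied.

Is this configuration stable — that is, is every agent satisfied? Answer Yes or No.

No

Row 1: (1,1)O 2/2 satisfied · (1,2)O 3/4 satisfied · (1,3)O 3/4 satisfied
Row 2: (2,2)O 6/7 satisfied · (2,3)X 0/7 not · (2,4)O 4/5 satisfied · (2,5)O 2/2 satisfied
Row 3: (3,1)O 4/4 satisfied · (3,2)O 5/7 satisfied · (3,3)O 5/8 satisfied · (3,4)O 3/7 satisfied
Row 4: (4,1)O 4/5 satisfied · (4,2)O 5/8 satisfied · (4,3)X 3/8 satisfied · (4,4)X 5/7 satisfied · (4,5)X 3/4 satisfied
Row 5: (5,1)X 1/5 not · (5,2)O 3/8 satisfied · (5,3)X 6/8 satisfied · (5,4)X 7/8 satisfied · (5,5)X 4/5 satisfied
Row 6: (6,1)O 1/3 satisfied · (6,2)X 3/5 satisfied · (6,3)X 4/5 satisfied · (6,4)X 4/5 satisfied · (6,5)O 0/3 not
For instance (2,3) has only 0/7 same-type neighbors, below 1/3.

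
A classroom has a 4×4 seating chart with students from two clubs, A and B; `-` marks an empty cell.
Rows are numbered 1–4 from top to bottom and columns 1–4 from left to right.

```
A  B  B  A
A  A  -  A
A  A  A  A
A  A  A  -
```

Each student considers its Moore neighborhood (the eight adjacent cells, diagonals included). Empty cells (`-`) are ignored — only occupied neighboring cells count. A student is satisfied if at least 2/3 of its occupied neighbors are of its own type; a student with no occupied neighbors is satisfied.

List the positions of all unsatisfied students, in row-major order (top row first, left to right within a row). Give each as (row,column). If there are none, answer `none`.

(1,1)A 2/3 satisfied
(1,2)B 1/4 not
(1,3)B 1/4 not
(1,4)A 1/2 not
(2,1)A 4/5 satisfied
(2,2)A 5/7 satisfied
(2,4)A 3/4 satisfied
(3,1)A 5/5 satisfied
(3,2)A 7/7 satisfied
(3,3)A 6/6 satisfied
(3,4)A 3/3 satisfied
(4,1)A 3/3 satisfied
(4,2)A 5/5 satisfied
(4,3)A 4/4 satisfied

(1,2), (1,3), (1,4)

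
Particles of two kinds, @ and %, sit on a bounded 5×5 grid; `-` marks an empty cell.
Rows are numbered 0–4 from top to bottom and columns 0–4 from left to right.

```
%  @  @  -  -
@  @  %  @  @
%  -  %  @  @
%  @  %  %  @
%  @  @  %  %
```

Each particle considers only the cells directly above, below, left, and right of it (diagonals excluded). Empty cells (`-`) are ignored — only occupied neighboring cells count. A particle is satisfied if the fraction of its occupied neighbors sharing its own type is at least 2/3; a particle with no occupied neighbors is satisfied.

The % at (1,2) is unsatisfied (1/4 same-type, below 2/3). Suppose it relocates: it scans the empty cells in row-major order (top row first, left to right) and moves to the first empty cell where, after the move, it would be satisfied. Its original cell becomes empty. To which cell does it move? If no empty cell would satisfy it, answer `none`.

none

Vacating (1,2). Empty cells in order:
  (0,3): 0/2 same-type → still unsatisfied.
  (0,4): 0/1 same-type → still unsatisfied.
  (2,1): 2/4 same-type → still unsatisfied.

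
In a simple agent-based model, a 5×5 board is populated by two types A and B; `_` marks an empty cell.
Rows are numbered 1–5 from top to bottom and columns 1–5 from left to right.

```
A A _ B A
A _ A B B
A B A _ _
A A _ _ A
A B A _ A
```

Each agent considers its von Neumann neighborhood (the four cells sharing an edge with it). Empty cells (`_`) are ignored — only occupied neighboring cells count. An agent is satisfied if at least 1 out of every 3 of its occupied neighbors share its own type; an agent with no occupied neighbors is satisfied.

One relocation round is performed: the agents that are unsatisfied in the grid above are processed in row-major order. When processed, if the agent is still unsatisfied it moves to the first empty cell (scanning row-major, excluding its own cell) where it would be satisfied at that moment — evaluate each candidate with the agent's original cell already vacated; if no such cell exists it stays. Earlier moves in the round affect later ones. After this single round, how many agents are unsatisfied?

0

Initially unsatisfied (in order): (1,5), (3,2), (5,2), (5,3).
  (1,5) → (1,3).
  (3,2) → (1,5).
  (5,2) → (3,4).
  (5,3): now satisfied by earlier moves; stays.
Resulting grid:
A A A B B
A _ A B B
A _ A B _
A A _ _ A
A _ A _ A
All satisfied now.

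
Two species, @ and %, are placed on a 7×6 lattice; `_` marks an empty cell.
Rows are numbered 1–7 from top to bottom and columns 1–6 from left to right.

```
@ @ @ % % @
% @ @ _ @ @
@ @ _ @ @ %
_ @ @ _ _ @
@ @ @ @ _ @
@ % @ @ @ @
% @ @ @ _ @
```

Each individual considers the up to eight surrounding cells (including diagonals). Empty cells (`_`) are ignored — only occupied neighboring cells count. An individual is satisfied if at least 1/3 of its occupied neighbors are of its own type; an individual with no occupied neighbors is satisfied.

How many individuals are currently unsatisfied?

(1,1)@ 2/3 satisfied
(1,2)@ 4/5 satisfied
(1,3)@ 3/4 satisfied
(1,4)% 1/4 not
(1,5)% 1/4 not
(1,6)@ 2/3 satisfied
(2,1)% 0/5 not
(2,2)@ 6/7 satisfied
(2,3)@ 5/6 satisfied
(2,5)@ 4/7 satisfied
(2,6)@ 3/5 satisfied
(3,1)@ 3/4 satisfied
(3,2)@ 5/6 satisfied
(3,4)@ 4/4 satisfied
(3,5)@ 4/5 satisfied
(3,6)% 0/4 not
(4,2)@ 6/6 satisfied
(4,3)@ 6/6 satisfied
(4,6)@ 2/3 satisfied
(5,1)@ 3/4 satisfied
(5,2)@ 6/7 satisfied
(5,3)@ 6/7 satisfied
(5,4)@ 5/5 satisfied
(5,6)@ 3/3 satisfied
(6,1)@ 3/5 satisfied
(6,2)% 1/8 not
(6,3)@ 7/8 satisfied
(6,4)@ 6/6 satisfied
(6,5)@ 6/6 satisfied
(6,6)@ 3/3 satisfied
(7,1)% 1/3 satisfied
(7,2)@ 3/5 satisfied
(7,3)@ 4/5 satisfied
(7,4)@ 4/4 satisfied
(7,6)@ 2/2 satisfied
Unsatisfied: (1,4), (1,5), (2,1), (3,6), (6,2) — 5 in total.

5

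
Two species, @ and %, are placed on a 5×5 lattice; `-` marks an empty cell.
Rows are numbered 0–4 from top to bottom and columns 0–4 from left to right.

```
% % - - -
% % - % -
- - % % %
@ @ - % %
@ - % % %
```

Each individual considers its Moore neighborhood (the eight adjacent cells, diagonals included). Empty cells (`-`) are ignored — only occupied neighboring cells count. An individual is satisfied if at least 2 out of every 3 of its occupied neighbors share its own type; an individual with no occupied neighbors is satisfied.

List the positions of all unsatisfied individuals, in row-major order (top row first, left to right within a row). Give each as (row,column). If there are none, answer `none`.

(3,1)

(0,0)% 3/3 satisfied
(0,1)% 3/3 satisfied
(1,0)% 3/3 satisfied
(1,1)% 4/4 satisfied
(1,3)% 3/3 satisfied
(2,2)% 4/5 satisfied
(2,3)% 5/5 satisfied
(2,4)% 4/4 satisfied
(3,0)@ 2/2 satisfied
(3,1)@ 2/4 not
(3,3)% 7/7 satisfied
(3,4)% 5/5 satisfied
(4,0)@ 2/2 satisfied
(4,2)% 2/3 satisfied
(4,3)% 4/4 satisfied
(4,4)% 3/3 satisfied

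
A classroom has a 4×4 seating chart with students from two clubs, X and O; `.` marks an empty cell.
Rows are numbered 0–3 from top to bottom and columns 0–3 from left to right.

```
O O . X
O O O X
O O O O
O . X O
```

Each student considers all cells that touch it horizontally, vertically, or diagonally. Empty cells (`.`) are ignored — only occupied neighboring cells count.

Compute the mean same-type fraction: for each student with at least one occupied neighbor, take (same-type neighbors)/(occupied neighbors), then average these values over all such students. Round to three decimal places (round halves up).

0.736

Row 0: (0,0)O 3/3 · (0,1)O 4/4 · (0,3)X 1/2
Row 1: (1,0)O 5/5 · (1,1)O 7/7 · (1,2)O 5/7 · (1,3)X 1/4
Row 2: (2,0)O 4/4 · (2,1)O 6/7 · (2,2)O 5/7 · (2,3)O 3/5
Row 3: (3,0)O 2/2 · (3,2)X 0/4 · (3,3)O 2/3
Sum over 14 students: 3/3 + 4/4 + 1/2 + 5/5 + 7/7 + 5/7 + 1/4 + 4/4 + 6/7 + 5/7 + 3/5 + 2/2 + 0/4 + 2/3 = 4327/420; mean = 4327/420 ÷ 14 = 4327/5880 = 0.735884… → 0.736.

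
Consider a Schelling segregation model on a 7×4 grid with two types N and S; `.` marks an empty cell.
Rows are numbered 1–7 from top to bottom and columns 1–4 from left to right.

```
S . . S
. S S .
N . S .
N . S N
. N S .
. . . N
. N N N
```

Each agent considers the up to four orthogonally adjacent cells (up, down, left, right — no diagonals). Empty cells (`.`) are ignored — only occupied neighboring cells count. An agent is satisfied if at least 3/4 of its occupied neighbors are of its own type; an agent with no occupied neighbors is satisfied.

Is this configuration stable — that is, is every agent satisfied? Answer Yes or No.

No

(1,1)S 0/0 ✓
(1,4)S 0/0 ✓
(2,2)S 1/1 ✓
(2,3)S 2/2 ✓
(3,1)N 1/1 ✓
(3,3)S 2/2 ✓
(4,1)N 1/1 ✓
(4,3)S 2/3 ✗
(4,4)N 0/1 ✗
(5,2)N 0/1 ✗
(5,3)S 1/2 ✗
(6,4)N 1/1 ✓
(7,2)N 1/1 ✓
(7,3)N 2/2 ✓
(7,4)N 2/2 ✓
For instance (4,3) has only 2/3 same-type neighbors, below 3/4.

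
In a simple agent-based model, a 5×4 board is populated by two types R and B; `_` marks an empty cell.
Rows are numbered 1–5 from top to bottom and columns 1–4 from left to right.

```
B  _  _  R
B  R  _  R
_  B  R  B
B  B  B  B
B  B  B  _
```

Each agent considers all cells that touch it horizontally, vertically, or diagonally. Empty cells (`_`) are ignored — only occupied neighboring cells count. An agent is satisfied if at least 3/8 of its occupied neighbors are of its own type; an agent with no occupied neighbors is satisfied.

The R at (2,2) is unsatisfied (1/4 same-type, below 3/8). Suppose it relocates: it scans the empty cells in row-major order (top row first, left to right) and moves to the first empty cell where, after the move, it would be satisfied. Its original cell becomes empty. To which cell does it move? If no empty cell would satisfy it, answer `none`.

Vacating (2,2). Empty cells in order:
  (1,2): 0/2 same-type → still unsatisfied.
  (1,3): 2/2 same-type → satisfied — stop here.

(1,3)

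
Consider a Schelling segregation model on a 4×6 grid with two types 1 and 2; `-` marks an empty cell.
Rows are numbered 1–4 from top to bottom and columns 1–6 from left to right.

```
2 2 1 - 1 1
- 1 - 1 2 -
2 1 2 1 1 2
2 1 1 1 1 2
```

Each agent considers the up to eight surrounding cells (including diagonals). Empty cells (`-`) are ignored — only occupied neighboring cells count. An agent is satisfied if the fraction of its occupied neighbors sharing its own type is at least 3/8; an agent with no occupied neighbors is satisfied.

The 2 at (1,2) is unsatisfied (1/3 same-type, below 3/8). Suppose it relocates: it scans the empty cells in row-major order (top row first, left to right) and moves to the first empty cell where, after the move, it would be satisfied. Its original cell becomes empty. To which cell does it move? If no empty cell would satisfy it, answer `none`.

Vacating (1,2). Empty cells in order:
  (1,4): 1/4 same-type → still unsatisfied.
  (2,1): 2/4 same-type → satisfied — stop here.

(2,1)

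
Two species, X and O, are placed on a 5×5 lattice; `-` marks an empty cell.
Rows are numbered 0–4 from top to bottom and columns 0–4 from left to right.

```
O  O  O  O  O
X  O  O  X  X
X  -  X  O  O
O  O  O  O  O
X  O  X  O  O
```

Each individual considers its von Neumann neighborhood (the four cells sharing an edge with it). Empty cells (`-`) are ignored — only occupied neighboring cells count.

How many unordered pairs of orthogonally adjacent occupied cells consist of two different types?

Scan each occupied cell's neighbors to the right and below so each pair is counted once.
Row 0: O(0,0)–O(0,1)= O(0,0)–X(1,0)≠ O(0,1)–O(0,2)= O(0,1)–O(1,1)= O(0,2)–O(0,3)= O(0,2)–O(1,2)= O(0,3)–O(0,4)= O(0,3)–X(1,3)≠ O(0,4)–X(1,4)≠  → 3/9 unlike.
Row 1: X(1,0)–O(1,1)≠ X(1,0)–X(2,0)= O(1,1)–O(1,2)= O(1,2)–X(1,3)≠ O(1,2)–X(2,2)≠ X(1,3)–X(1,4)= X(1,3)–O(2,3)≠ X(1,4)–O(2,4)≠  → 5/8 unlike.
Row 2: X(2,0)–O(3,0)≠ X(2,2)–O(2,3)≠ X(2,2)–O(3,2)≠ O(2,3)–O(2,4)= O(2,3)–O(3,3)= O(2,4)–O(3,4)=  → 3/6 unlike.
Row 3: O(3,0)–O(3,1)= O(3,0)–X(4,0)≠ O(3,1)–O(3,2)= O(3,1)–O(4,1)= O(3,2)–O(3,3)= O(3,2)–X(4,2)≠ O(3,3)–O(3,4)= O(3,3)–O(4,3)= O(3,4)–O(4,4)=  → 2/9 unlike.
Row 4: X(4,0)–O(4,1)≠ O(4,1)–X(4,2)≠ X(4,2)–O(4,3)≠ O(4,3)–O(4,4)=  → 3/4 unlike.
Total adjacent occupied pairs: 36; unlike-type pairs: 16.

16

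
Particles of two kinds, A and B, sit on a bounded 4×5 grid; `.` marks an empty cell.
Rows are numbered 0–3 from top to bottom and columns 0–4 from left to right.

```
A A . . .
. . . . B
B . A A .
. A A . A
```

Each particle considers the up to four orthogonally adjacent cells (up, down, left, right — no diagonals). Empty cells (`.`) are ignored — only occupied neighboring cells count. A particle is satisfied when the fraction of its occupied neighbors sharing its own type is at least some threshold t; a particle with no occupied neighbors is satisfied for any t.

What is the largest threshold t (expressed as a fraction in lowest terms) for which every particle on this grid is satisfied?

(0,0)A 1/1
(0,1)A 1/1
(1,4)B — no occupied neighbors
(2,0)B — no occupied neighbors
(2,2)A 2/2
(2,3)A 1/1
(3,1)A 1/1
(3,2)A 2/2
(3,4)A — no occupied neighbors
The smallest same-type fraction is 1/1 at (0,0), which reduces to 1/1. Any threshold above that leaves this particle unsatisfied.

1/1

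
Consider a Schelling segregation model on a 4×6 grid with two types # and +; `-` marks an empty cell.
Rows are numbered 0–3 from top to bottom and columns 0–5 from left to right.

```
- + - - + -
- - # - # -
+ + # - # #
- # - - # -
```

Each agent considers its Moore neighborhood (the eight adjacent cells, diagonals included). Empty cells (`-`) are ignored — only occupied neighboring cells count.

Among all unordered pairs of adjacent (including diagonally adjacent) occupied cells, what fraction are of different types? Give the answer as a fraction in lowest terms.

Scan each occupied cell's neighbors to the right and below (and the two forward diagonals) so each pair is counted once.
Row 0: +(0,1)–#(1,2)≠ +(0,4)–#(1,4)≠  → 2/2 unlike.
Row 1: #(1,2)–#(2,2)= #(1,2)–+(2,1)≠ #(1,4)–#(2,4)= #(1,4)–#(2,5)=  → 1/4 unlike.
Row 2: +(2,0)–+(2,1)= +(2,0)–#(3,1)≠ +(2,1)–#(2,2)≠ +(2,1)–#(3,1)≠ #(2,2)–#(3,1)= #(2,4)–#(2,5)= #(2,4)–#(3,4)= #(2,5)–#(3,4)=  → 3/8 unlike.
Total adjacent occupied pairs: 14; unlike-type pairs: 6.
6/14 reduces to 3/7.

3/7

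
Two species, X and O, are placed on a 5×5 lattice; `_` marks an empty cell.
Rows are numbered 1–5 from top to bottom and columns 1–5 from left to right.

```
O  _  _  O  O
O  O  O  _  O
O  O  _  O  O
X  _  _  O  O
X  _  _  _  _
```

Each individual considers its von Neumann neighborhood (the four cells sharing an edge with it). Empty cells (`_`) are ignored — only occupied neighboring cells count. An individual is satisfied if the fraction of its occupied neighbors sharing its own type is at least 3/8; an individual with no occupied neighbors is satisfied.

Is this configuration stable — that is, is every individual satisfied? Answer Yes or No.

Row 1: (1,1)O 1/1 ✓ · (1,4)O 1/1 ✓ · (1,5)O 2/2 ✓
Row 2: (2,1)O 3/3 ✓ · (2,2)O 3/3 ✓ · (2,3)O 1/1 ✓ · (2,5)O 2/2 ✓
Row 3: (3,1)O 2/3 ✓ · (3,2)O 2/2 ✓ · (3,4)O 2/2 ✓ · (3,5)O 3/3 ✓
Row 4: (4,1)X 1/2 ✓ · (4,4)O 2/2 ✓ · (4,5)O 2/2 ✓
Row 5: (5,1)X 1/1 ✓
All meet the threshold, so the configuration is stable.

Yes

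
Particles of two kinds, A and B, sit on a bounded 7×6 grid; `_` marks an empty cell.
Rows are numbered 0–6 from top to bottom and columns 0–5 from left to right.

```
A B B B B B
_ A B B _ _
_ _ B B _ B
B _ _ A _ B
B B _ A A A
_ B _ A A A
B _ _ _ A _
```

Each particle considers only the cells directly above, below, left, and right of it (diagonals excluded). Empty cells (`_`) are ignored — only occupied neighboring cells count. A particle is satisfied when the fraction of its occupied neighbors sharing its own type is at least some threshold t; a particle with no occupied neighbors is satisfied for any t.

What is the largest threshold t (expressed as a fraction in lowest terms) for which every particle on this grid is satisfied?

(0,0)A 0/1
(0,1)B 1/3
(0,2)B 3/3
(0,3)B 3/3
(0,4)B 2/2
(0,5)B 1/1
(1,1)A 0/2
(1,2)B 3/4
(1,3)B 3/3
(2,2)B 2/2
(2,3)B 2/3
(2,5)B 1/1
(3,0)B 1/1
(3,3)A 1/2
(3,5)B 1/2
(4,0)B 2/2
(4,1)B 2/2
(4,3)A 3/3
(4,4)A 3/3
(4,5)A 2/3
(5,1)B 1/1
(5,3)A 2/2
(5,4)A 4/4
(5,5)A 2/2
(6,0)B — no occupied neighbors
(6,4)A 1/1
The smallest same-type fraction is 0/1 at (0,0), which reduces to 0/1. Any threshold above that leaves this particle unsatisfied.

0/1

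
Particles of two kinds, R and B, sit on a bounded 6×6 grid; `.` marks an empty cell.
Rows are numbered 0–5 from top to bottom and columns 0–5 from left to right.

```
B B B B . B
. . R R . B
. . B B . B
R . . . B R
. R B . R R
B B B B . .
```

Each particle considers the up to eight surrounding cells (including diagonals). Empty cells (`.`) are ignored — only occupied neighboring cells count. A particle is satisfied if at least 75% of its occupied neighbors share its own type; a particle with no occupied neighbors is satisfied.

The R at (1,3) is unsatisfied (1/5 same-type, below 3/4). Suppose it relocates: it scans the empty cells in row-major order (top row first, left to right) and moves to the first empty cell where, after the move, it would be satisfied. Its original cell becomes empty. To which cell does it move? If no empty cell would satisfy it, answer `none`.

(2,0)

Vacating (1,3). Empty cells in order:
  (0,4): 0/3 same-type → still unsatisfied.
  (1,0): 0/2 same-type → still unsatisfied.
  (1,1): 1/5 same-type → still unsatisfied.
  (1,4): 0/5 same-type → still unsatisfied.
  (2,0): 1/1 same-type → satisfied — stop here.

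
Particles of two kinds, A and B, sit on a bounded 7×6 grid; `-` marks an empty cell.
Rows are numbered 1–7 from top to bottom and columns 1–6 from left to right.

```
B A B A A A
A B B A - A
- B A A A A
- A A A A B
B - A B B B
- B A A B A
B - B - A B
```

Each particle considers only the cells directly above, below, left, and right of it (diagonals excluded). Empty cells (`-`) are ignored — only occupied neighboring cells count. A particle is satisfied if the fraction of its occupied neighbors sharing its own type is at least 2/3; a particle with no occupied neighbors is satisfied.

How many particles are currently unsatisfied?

20

Row 1: (1,1)B 0/2 unhappy · (1,2)A 0/3 unhappy · (1,3)B 1/3 unhappy · (1,4)A 2/3 ok · (1,5)A 2/2 ok · (1,6)A 2/2 ok
Row 2: (2,1)A 0/2 unhappy · (2,2)B 2/4 unhappy · (2,3)B 2/4 unhappy · (2,4)A 2/3 ok · (2,6)A 2/2 ok
Row 3: (3,2)B 1/3 unhappy · (3,3)A 2/4 unhappy · (3,4)A 4/4 ok · (3,5)A 3/3 ok · (3,6)A 2/3 ok
Row 4: (4,2)A 1/2 unhappy · (4,3)A 4/4 ok · (4,4)A 3/4 ok · (4,5)A 2/4 unhappy · (4,6)B 1/3 unhappy
Row 5: (5,1)B 0/0 ok · (5,3)A 2/3 ok · (5,4)B 1/4 unhappy · (5,5)B 3/4 ok · (5,6)B 2/3 ok
Row 6: (6,2)B 0/1 unhappy · (6,3)A 2/4 unhappy · (6,4)A 1/3 unhappy · (6,5)B 1/4 unhappy · (6,6)A 0/3 unhappy
Row 7: (7,1)B 0/0 ok · (7,3)B 0/1 unhappy · (7,5)A 0/2 unhappy · (7,6)B 0/2 unhappy
Unsatisfied: (1,1), (1,2), (1,3), (2,1), (2,2), (2,3), (3,2), (3,3), (4,2), (4,5), (4,6), (5,4), (6,2), (6,3), (6,4), (6,5), (6,6), (7,3), (7,5), (7,6) — 20 in total.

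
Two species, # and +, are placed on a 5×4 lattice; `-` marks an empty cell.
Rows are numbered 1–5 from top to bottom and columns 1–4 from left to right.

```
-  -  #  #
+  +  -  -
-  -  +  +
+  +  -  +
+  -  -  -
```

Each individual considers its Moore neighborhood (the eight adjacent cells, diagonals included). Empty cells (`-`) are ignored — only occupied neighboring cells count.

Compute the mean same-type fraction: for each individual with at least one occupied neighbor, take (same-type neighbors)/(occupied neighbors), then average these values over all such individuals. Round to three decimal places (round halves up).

0.917

Row 1: (1,3)# 1/2 · (1,4)# 1/1
Row 2: (2,1)+ 1/1 · (2,2)+ 2/3
Row 3: (3,3)+ 4/4 · (3,4)+ 2/2
Row 4: (4,1)+ 2/2 · (4,2)+ 3/3 · (4,4)+ 2/2
Row 5: (5,1)+ 2/2
Sum over 10 individuals: 1/2 + 1/1 + 1/1 + 2/3 + 4/4 + 2/2 + 2/2 + 3/3 + 2/2 + 2/2 = 55/6; mean = 55/6 ÷ 10 = 11/12 = 0.916666… → 0.917.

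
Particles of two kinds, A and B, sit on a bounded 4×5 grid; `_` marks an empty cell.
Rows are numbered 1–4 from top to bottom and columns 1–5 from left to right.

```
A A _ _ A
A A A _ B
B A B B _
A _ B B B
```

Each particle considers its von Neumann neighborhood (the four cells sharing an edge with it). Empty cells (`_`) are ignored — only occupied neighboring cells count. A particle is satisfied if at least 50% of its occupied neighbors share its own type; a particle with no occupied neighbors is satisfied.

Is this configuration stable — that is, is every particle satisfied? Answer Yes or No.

Row 1: (1,1)A 2/2 ✓ · (1,2)A 2/2 ✓ · (1,5)A 0/1 ✗
Row 2: (2,1)A 2/3 ✓ · (2,2)A 4/4 ✓ · (2,3)A 1/2 ✓ · (2,5)B 0/1 ✗
Row 3: (3,1)B 0/3 ✗ · (3,2)A 1/3 ✗ · (3,3)B 2/4 ✓ · (3,4)B 2/2 ✓
Row 4: (4,1)A 0/1 ✗ · (4,3)B 2/2 ✓ · (4,4)B 3/3 ✓ · (4,5)B 1/1 ✓
For instance (1,5) has only 0/1 same-type neighbors, below 1/2.

No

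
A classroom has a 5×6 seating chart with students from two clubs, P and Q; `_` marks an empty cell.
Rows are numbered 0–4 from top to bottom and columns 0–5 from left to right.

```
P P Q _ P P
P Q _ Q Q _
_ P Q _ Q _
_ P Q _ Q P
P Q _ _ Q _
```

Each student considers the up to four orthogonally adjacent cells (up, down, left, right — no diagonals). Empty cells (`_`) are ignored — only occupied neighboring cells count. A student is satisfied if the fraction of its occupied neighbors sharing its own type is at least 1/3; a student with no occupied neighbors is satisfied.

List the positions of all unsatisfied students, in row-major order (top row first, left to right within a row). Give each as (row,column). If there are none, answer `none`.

(0,2), (1,1), (3,5), (4,0), (4,1)

Row 0: (0,0)P 2/2 ✓ · (0,1)P 1/3 ✓ · (0,2)Q 0/1 ✗ · (0,4)P 1/2 ✓ · (0,5)P 1/1 ✓
Row 1: (1,0)P 1/2 ✓ · (1,1)Q 0/3 ✗ · (1,3)Q 1/1 ✓ · (1,4)Q 2/3 ✓
Row 2: (2,1)P 1/3 ✓ · (2,2)Q 1/2 ✓ · (2,4)Q 2/2 ✓
Row 3: (3,1)P 1/3 ✓ · (3,2)Q 1/2 ✓ · (3,4)Q 2/3 ✓ · (3,5)P 0/1 ✗
Row 4: (4,0)P 0/1 ✗ · (4,1)Q 0/2 ✗ · (4,4)Q 1/1 ✓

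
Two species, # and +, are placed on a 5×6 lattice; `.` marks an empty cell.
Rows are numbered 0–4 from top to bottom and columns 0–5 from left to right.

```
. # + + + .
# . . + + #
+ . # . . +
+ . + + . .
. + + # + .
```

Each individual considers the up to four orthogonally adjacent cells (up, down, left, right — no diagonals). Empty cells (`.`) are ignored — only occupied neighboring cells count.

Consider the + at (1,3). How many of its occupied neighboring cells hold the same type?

2

Occupied neighbors of (1,3): (0,3)=+, (1,4)=+.
Same type (+): 2 of 2.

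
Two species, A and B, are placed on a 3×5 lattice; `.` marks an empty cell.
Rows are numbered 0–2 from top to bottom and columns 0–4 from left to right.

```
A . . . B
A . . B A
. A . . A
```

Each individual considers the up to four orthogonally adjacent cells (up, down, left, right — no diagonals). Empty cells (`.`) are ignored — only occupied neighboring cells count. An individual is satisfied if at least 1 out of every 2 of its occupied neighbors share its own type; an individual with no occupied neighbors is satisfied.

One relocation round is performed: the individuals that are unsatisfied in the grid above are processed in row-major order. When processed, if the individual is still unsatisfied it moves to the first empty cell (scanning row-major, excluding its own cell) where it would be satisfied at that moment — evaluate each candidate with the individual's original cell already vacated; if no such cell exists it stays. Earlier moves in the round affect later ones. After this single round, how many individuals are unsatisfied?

Initially unsatisfied (in order): (0,4), (1,3), (1,4).
  (0,4) → (0,2).
  (1,3) → (0,1).
  (1,4): now satisfied by earlier moves; stays.
Resulting grid:
A B B . .
A . . . A
. A . . A
All satisfied now.

0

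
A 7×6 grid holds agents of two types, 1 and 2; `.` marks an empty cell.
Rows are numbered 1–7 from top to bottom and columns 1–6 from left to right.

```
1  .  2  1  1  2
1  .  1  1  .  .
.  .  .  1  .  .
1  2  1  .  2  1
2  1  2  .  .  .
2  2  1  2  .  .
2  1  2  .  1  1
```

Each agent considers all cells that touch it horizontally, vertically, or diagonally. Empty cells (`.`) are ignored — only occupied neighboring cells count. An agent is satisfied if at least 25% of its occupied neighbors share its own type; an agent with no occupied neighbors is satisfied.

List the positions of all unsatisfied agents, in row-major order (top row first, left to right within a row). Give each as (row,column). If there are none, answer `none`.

(1,3), (1,6), (4,5), (4,6), (7,2)

Row 1: (1,1)1 1/1 ok · (1,3)2 0/3 unhappy · (1,4)1 3/4 ok · (1,5)1 2/3 ok · (1,6)2 0/1 unhappy
Row 2: (2,1)1 1/1 ok · (2,3)1 3/4 ok · (2,4)1 4/5 ok
Row 3: (3,4)1 3/4 ok
Row 4: (4,1)1 1/3 ok · (4,2)2 2/5 ok · (4,3)1 2/4 ok · (4,5)2 0/2 unhappy · (4,6)1 0/1 unhappy
Row 5: (5,1)2 3/5 ok · (5,2)1 3/8 ok · (5,3)2 3/6 ok
Row 6: (6,1)2 3/5 ok · (6,2)2 5/8 ok · (6,3)1 2/6 ok · (6,4)2 2/4 ok
Row 7: (7,1)2 2/3 ok · (7,2)1 1/5 unhappy · (7,3)2 2/4 ok · (7,5)1 1/2 ok · (7,6)1 1/1 ok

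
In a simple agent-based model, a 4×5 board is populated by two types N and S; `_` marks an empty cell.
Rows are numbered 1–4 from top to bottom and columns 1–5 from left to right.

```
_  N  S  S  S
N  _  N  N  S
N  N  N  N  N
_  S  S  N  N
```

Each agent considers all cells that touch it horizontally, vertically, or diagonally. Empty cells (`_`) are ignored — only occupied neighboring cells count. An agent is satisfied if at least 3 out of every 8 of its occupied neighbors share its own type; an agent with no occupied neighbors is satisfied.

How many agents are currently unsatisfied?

3

(1,2)N 2/3 satisfied
(1,3)S 1/4 not
(1,4)S 3/5 satisfied
(1,5)S 2/3 satisfied
(2,1)N 3/3 satisfied
(2,3)N 5/7 satisfied
(2,4)N 4/8 satisfied
(2,5)S 2/5 satisfied
(3,1)N 2/3 satisfied
(3,2)N 4/6 satisfied
(3,3)N 5/7 satisfied
(3,4)N 6/8 satisfied
(3,5)N 4/5 satisfied
(4,2)S 1/4 not
(4,3)S 1/5 not
(4,4)N 4/5 satisfied
(4,5)N 3/3 satisfied
Unsatisfied: (1,3), (4,2), (4,3) — 3 in total.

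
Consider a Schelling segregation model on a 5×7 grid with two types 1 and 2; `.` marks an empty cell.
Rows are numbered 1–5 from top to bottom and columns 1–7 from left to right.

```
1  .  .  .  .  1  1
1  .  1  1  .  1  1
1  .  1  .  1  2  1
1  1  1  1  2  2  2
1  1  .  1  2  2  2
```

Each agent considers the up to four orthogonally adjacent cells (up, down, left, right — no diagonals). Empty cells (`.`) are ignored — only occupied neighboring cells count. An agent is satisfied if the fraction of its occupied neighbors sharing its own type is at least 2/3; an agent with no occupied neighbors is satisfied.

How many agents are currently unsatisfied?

5

(1,1)1 1/1 ✓
(1,6)1 2/2 ✓
(1,7)1 2/2 ✓
(2,1)1 2/2 ✓
(2,3)1 2/2 ✓
(2,4)1 1/1 ✓
(2,6)1 2/3 ✓
(2,7)1 3/3 ✓
(3,1)1 2/2 ✓
(3,3)1 2/2 ✓
(3,5)1 0/2 ✗
(3,6)2 1/4 ✗
(3,7)1 1/3 ✗
(4,1)1 3/3 ✓
(4,2)1 3/3 ✓
(4,3)1 3/3 ✓
(4,4)1 2/3 ✓
(4,5)2 2/4 ✗
(4,6)2 4/4 ✓
(4,7)2 2/3 ✓
(5,1)1 2/2 ✓
(5,2)1 2/2 ✓
(5,4)1 1/2 ✗
(5,5)2 2/3 ✓
(5,6)2 3/3 ✓
(5,7)2 2/2 ✓
Unsatisfied: (3,5), (3,6), (3,7), (4,5), (5,4) — 5 in total.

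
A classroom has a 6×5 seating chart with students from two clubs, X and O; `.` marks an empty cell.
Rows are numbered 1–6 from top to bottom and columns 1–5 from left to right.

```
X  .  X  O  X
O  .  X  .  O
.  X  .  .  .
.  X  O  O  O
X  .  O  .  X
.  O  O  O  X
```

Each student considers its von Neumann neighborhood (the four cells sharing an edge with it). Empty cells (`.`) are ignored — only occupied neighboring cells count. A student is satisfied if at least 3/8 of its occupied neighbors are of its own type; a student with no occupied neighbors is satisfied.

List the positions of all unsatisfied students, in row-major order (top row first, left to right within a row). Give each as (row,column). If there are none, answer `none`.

(1,1)X 0/1 unhappy
(1,3)X 1/2 ok
(1,4)O 0/2 unhappy
(1,5)X 0/2 unhappy
(2,1)O 0/1 unhappy
(2,3)X 1/1 ok
(2,5)O 0/1 unhappy
(3,2)X 1/1 ok
(4,2)X 1/2 ok
(4,3)O 2/3 ok
(4,4)O 2/2 ok
(4,5)O 1/2 ok
(5,1)X 0/0 ok
(5,3)O 2/2 ok
(5,5)X 1/2 ok
(6,2)O 1/1 ok
(6,3)O 3/3 ok
(6,4)O 1/2 ok
(6,5)X 1/2 ok

(1,1), (1,4), (1,5), (2,1), (2,5)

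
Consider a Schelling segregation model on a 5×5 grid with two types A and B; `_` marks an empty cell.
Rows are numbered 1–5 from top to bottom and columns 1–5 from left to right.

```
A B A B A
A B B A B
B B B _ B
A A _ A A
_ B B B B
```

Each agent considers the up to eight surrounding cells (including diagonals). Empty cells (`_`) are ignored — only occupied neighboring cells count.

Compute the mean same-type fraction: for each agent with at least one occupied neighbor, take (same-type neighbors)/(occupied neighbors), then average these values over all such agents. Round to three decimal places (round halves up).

(1,1)A 1/3
(1,2)B 2/5
(1,3)A 1/5
(1,4)B 2/5
(1,5)A 1/3
(2,1)A 1/5
(2,2)B 5/8
(2,3)B 5/7
(2,4)A 2/7
(2,5)B 2/4
(3,1)B 2/5
(3,2)B 4/7
(3,3)B 3/6
(3,5)B 1/4
(4,1)A 1/4
(4,2)A 1/6
(4,4)A 1/6
(4,5)A 1/4
(5,2)B 1/3
(5,3)B 2/4
(5,4)B 2/4
(5,5)B 1/3
Sum over 22 agents: 1/3 + 2/5 + 1/5 + 2/5 + 1/3 + 1/5 + 5/8 + 5/7 + 2/7 + 2/4 + 2/5 + 4/7 + 3/6 + 1/4 + 1/4 + 1/6 + 1/6 + 1/4 + 1/3 + 2/4 + 2/4 + 1/3 = 6899/840; mean = 6899/840 ÷ 22 = 6899/18480 = 0.373322… → 0.373.

0.373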